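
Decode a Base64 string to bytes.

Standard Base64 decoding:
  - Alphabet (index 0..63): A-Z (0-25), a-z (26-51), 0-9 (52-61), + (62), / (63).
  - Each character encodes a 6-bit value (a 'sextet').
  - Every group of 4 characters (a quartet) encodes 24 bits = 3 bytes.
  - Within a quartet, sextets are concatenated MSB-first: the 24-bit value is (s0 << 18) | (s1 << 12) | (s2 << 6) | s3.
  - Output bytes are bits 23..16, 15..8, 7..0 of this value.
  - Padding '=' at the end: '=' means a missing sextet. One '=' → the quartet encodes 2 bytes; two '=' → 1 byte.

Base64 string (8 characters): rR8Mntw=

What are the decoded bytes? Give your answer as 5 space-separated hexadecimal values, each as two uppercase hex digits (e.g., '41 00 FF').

After char 0 ('r'=43): chars_in_quartet=1 acc=0x2B bytes_emitted=0
After char 1 ('R'=17): chars_in_quartet=2 acc=0xAD1 bytes_emitted=0
After char 2 ('8'=60): chars_in_quartet=3 acc=0x2B47C bytes_emitted=0
After char 3 ('M'=12): chars_in_quartet=4 acc=0xAD1F0C -> emit AD 1F 0C, reset; bytes_emitted=3
After char 4 ('n'=39): chars_in_quartet=1 acc=0x27 bytes_emitted=3
After char 5 ('t'=45): chars_in_quartet=2 acc=0x9ED bytes_emitted=3
After char 6 ('w'=48): chars_in_quartet=3 acc=0x27B70 bytes_emitted=3
Padding '=': partial quartet acc=0x27B70 -> emit 9E DC; bytes_emitted=5

Answer: AD 1F 0C 9E DC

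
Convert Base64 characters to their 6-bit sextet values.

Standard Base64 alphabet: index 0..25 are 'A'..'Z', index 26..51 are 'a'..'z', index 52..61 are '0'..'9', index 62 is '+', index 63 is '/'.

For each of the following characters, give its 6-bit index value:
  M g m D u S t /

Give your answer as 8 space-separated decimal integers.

Answer: 12 32 38 3 46 18 45 63

Derivation:
'M': A..Z range, ord('M') − ord('A') = 12
'g': a..z range, 26 + ord('g') − ord('a') = 32
'm': a..z range, 26 + ord('m') − ord('a') = 38
'D': A..Z range, ord('D') − ord('A') = 3
'u': a..z range, 26 + ord('u') − ord('a') = 46
'S': A..Z range, ord('S') − ord('A') = 18
't': a..z range, 26 + ord('t') − ord('a') = 45
'/': index 63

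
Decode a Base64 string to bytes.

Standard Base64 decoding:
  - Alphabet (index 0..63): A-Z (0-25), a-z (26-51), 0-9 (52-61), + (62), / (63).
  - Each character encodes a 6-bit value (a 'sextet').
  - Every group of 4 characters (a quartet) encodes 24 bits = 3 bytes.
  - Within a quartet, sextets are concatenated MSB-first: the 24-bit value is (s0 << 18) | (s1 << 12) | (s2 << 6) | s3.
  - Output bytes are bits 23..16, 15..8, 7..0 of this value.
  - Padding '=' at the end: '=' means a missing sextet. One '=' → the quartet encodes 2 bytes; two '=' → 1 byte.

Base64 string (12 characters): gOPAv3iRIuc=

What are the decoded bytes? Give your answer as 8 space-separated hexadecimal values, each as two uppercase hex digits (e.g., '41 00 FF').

After char 0 ('g'=32): chars_in_quartet=1 acc=0x20 bytes_emitted=0
After char 1 ('O'=14): chars_in_quartet=2 acc=0x80E bytes_emitted=0
After char 2 ('P'=15): chars_in_quartet=3 acc=0x2038F bytes_emitted=0
After char 3 ('A'=0): chars_in_quartet=4 acc=0x80E3C0 -> emit 80 E3 C0, reset; bytes_emitted=3
After char 4 ('v'=47): chars_in_quartet=1 acc=0x2F bytes_emitted=3
After char 5 ('3'=55): chars_in_quartet=2 acc=0xBF7 bytes_emitted=3
After char 6 ('i'=34): chars_in_quartet=3 acc=0x2FDE2 bytes_emitted=3
After char 7 ('R'=17): chars_in_quartet=4 acc=0xBF7891 -> emit BF 78 91, reset; bytes_emitted=6
After char 8 ('I'=8): chars_in_quartet=1 acc=0x8 bytes_emitted=6
After char 9 ('u'=46): chars_in_quartet=2 acc=0x22E bytes_emitted=6
After char 10 ('c'=28): chars_in_quartet=3 acc=0x8B9C bytes_emitted=6
Padding '=': partial quartet acc=0x8B9C -> emit 22 E7; bytes_emitted=8

Answer: 80 E3 C0 BF 78 91 22 E7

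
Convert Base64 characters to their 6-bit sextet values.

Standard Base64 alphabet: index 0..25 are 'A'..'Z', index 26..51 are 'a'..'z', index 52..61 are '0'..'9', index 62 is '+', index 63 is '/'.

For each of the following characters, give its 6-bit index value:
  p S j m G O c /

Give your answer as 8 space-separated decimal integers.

Answer: 41 18 35 38 6 14 28 63

Derivation:
'p': a..z range, 26 + ord('p') − ord('a') = 41
'S': A..Z range, ord('S') − ord('A') = 18
'j': a..z range, 26 + ord('j') − ord('a') = 35
'm': a..z range, 26 + ord('m') − ord('a') = 38
'G': A..Z range, ord('G') − ord('A') = 6
'O': A..Z range, ord('O') − ord('A') = 14
'c': a..z range, 26 + ord('c') − ord('a') = 28
'/': index 63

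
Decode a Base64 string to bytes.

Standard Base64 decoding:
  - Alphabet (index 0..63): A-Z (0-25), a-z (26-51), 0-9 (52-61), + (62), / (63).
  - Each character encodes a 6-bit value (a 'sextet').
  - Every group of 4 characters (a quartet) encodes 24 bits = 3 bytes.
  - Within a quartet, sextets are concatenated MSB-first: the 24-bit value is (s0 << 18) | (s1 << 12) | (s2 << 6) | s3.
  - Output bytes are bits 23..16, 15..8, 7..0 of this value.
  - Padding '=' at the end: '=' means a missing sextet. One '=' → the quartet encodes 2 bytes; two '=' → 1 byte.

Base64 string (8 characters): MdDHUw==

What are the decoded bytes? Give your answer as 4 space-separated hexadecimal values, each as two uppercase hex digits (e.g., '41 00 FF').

Answer: 31 D0 C7 53

Derivation:
After char 0 ('M'=12): chars_in_quartet=1 acc=0xC bytes_emitted=0
After char 1 ('d'=29): chars_in_quartet=2 acc=0x31D bytes_emitted=0
After char 2 ('D'=3): chars_in_quartet=3 acc=0xC743 bytes_emitted=0
After char 3 ('H'=7): chars_in_quartet=4 acc=0x31D0C7 -> emit 31 D0 C7, reset; bytes_emitted=3
After char 4 ('U'=20): chars_in_quartet=1 acc=0x14 bytes_emitted=3
After char 5 ('w'=48): chars_in_quartet=2 acc=0x530 bytes_emitted=3
Padding '==': partial quartet acc=0x530 -> emit 53; bytes_emitted=4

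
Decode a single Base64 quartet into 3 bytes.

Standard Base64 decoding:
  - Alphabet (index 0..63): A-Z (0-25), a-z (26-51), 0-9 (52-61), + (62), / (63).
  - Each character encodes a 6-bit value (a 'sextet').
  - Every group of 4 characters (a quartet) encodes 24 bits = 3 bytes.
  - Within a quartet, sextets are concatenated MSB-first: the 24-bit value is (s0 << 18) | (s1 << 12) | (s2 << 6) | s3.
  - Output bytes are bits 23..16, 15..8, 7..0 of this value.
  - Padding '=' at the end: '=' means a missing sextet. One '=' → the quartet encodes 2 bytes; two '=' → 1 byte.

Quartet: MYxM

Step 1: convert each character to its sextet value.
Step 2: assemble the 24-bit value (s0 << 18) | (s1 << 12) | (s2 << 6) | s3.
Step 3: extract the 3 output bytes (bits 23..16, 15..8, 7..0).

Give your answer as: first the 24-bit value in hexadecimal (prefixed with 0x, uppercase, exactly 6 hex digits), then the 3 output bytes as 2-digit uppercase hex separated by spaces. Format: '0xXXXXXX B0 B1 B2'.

Answer: 0x318C4C 31 8C 4C

Derivation:
Sextets: M=12, Y=24, x=49, M=12
24-bit: (12<<18) | (24<<12) | (49<<6) | 12
      = 0x300000 | 0x018000 | 0x000C40 | 0x00000C
      = 0x318C4C
Bytes: (v>>16)&0xFF=31, (v>>8)&0xFF=8C, v&0xFF=4C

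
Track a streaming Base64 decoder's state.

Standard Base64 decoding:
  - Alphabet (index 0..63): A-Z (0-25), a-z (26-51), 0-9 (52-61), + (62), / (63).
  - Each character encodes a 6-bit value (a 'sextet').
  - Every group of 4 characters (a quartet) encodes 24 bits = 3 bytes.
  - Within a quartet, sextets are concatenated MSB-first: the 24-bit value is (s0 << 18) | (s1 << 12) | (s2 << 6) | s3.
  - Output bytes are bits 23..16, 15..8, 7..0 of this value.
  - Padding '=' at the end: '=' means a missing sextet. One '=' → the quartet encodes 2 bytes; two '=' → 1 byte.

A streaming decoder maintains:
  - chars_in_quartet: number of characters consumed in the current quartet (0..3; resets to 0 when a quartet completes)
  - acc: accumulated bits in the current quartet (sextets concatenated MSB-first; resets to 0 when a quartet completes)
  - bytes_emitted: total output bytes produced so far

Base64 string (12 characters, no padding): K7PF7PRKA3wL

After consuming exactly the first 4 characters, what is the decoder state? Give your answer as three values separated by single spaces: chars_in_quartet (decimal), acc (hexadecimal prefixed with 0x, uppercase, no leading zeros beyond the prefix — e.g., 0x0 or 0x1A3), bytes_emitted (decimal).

After char 0 ('K'=10): chars_in_quartet=1 acc=0xA bytes_emitted=0
After char 1 ('7'=59): chars_in_quartet=2 acc=0x2BB bytes_emitted=0
After char 2 ('P'=15): chars_in_quartet=3 acc=0xAECF bytes_emitted=0
After char 3 ('F'=5): chars_in_quartet=4 acc=0x2BB3C5 -> emit 2B B3 C5, reset; bytes_emitted=3

Answer: 0 0x0 3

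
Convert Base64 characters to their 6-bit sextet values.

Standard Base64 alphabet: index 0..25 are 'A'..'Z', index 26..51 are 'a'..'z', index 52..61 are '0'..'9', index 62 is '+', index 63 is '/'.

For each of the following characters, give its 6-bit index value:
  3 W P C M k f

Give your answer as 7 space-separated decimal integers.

'3': 0..9 range, 52 + ord('3') − ord('0') = 55
'W': A..Z range, ord('W') − ord('A') = 22
'P': A..Z range, ord('P') − ord('A') = 15
'C': A..Z range, ord('C') − ord('A') = 2
'M': A..Z range, ord('M') − ord('A') = 12
'k': a..z range, 26 + ord('k') − ord('a') = 36
'f': a..z range, 26 + ord('f') − ord('a') = 31

Answer: 55 22 15 2 12 36 31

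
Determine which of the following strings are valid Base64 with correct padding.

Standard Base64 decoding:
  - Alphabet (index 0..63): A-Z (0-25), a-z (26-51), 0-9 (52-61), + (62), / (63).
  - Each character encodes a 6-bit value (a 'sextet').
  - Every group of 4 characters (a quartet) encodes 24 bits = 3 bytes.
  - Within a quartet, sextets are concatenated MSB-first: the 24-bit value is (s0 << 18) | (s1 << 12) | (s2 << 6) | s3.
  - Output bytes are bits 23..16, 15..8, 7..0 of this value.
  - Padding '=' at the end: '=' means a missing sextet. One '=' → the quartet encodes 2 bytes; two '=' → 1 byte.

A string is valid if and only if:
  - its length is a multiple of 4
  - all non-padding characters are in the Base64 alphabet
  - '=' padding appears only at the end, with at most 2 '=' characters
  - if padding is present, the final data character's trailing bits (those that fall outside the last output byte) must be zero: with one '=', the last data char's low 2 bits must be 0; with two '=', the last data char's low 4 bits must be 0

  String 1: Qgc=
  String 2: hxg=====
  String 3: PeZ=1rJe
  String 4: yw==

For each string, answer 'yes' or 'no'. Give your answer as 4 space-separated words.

String 1: 'Qgc=' → valid
String 2: 'hxg=====' → invalid (5 pad chars (max 2))
String 3: 'PeZ=1rJe' → invalid (bad char(s): ['=']; '=' in middle)
String 4: 'yw==' → valid

Answer: yes no no yes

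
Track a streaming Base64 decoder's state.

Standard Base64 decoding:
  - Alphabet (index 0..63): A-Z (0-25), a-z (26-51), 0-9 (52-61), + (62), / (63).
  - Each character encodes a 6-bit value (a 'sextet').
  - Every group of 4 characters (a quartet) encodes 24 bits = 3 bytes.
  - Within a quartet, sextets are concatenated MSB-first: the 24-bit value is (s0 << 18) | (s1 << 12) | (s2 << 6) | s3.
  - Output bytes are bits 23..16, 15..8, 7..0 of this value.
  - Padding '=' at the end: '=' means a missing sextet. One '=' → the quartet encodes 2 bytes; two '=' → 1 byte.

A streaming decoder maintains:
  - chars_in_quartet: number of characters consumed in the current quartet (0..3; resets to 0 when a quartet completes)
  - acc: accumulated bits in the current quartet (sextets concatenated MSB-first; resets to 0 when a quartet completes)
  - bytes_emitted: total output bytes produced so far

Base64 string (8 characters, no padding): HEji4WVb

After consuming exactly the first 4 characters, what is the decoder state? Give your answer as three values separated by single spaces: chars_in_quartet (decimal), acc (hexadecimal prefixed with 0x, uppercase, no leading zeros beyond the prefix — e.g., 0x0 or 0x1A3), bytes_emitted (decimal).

Answer: 0 0x0 3

Derivation:
After char 0 ('H'=7): chars_in_quartet=1 acc=0x7 bytes_emitted=0
After char 1 ('E'=4): chars_in_quartet=2 acc=0x1C4 bytes_emitted=0
After char 2 ('j'=35): chars_in_quartet=3 acc=0x7123 bytes_emitted=0
After char 3 ('i'=34): chars_in_quartet=4 acc=0x1C48E2 -> emit 1C 48 E2, reset; bytes_emitted=3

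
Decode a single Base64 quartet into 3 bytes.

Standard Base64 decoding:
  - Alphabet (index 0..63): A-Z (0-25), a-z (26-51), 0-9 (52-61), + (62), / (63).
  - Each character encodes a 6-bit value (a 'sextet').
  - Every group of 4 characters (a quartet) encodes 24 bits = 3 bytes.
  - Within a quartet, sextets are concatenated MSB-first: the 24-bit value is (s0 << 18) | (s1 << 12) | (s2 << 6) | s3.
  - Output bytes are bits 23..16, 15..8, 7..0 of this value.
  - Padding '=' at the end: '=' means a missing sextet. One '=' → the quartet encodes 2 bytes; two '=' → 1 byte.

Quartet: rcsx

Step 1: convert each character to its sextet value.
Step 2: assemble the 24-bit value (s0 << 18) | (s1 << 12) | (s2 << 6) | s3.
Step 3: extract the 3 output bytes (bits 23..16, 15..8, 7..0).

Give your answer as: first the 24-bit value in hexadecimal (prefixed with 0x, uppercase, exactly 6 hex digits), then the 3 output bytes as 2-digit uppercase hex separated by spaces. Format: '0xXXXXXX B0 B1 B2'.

Sextets: r=43, c=28, s=44, x=49
24-bit: (43<<18) | (28<<12) | (44<<6) | 49
      = 0xAC0000 | 0x01C000 | 0x000B00 | 0x000031
      = 0xADCB31
Bytes: (v>>16)&0xFF=AD, (v>>8)&0xFF=CB, v&0xFF=31

Answer: 0xADCB31 AD CB 31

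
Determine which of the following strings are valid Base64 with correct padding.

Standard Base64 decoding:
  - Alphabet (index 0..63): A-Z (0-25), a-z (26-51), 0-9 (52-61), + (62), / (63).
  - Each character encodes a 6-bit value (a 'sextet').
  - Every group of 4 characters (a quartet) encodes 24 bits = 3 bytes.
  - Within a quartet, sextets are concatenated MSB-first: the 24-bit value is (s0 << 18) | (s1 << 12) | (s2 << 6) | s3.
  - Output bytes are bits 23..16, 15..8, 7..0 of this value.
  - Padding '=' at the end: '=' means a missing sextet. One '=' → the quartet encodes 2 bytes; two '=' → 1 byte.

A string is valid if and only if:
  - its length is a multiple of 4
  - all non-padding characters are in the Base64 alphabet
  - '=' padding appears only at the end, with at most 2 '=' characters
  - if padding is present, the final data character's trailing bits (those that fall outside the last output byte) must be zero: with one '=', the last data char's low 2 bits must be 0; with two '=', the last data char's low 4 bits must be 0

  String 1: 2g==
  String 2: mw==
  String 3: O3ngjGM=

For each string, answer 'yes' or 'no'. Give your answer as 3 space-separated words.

Answer: yes yes yes

Derivation:
String 1: '2g==' → valid
String 2: 'mw==' → valid
String 3: 'O3ngjGM=' → valid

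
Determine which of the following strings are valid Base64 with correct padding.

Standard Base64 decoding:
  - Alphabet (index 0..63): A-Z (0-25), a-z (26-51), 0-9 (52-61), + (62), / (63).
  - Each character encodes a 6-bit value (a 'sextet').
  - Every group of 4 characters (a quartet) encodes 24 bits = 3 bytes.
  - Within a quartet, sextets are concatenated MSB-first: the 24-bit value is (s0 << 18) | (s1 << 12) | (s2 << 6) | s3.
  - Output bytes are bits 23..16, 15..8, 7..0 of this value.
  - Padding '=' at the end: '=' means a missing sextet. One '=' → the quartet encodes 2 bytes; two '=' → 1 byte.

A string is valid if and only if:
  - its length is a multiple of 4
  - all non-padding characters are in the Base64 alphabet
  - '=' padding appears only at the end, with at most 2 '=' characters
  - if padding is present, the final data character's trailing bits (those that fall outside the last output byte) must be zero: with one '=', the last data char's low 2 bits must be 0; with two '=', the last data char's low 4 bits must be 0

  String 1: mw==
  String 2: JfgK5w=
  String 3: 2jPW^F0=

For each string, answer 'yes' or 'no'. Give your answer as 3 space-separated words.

Answer: yes no no

Derivation:
String 1: 'mw==' → valid
String 2: 'JfgK5w=' → invalid (len=7 not mult of 4)
String 3: '2jPW^F0=' → invalid (bad char(s): ['^'])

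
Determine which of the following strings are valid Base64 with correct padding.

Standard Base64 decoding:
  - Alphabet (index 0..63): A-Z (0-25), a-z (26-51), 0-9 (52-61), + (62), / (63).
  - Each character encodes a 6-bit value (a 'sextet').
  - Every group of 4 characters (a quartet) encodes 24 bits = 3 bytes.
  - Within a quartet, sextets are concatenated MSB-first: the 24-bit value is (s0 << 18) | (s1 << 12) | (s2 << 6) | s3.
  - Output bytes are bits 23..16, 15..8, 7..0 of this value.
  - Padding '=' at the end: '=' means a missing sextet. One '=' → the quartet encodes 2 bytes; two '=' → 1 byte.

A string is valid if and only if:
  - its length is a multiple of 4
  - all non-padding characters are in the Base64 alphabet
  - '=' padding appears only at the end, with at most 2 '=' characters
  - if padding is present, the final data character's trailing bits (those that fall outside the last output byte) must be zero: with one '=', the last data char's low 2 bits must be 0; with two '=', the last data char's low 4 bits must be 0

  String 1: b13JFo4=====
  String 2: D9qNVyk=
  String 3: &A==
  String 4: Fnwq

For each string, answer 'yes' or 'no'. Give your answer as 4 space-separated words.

Answer: no yes no yes

Derivation:
String 1: 'b13JFo4=====' → invalid (5 pad chars (max 2))
String 2: 'D9qNVyk=' → valid
String 3: '&A==' → invalid (bad char(s): ['&'])
String 4: 'Fnwq' → valid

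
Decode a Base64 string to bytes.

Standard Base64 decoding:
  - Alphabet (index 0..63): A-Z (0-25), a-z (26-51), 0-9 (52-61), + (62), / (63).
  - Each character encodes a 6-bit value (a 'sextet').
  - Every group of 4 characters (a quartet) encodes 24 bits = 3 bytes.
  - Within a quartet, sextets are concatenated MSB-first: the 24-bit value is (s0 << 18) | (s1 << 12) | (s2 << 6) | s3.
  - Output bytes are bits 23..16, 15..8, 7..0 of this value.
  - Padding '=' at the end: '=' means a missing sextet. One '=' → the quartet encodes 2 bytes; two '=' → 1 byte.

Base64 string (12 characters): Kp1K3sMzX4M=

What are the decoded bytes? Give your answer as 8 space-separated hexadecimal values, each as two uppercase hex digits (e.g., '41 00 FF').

After char 0 ('K'=10): chars_in_quartet=1 acc=0xA bytes_emitted=0
After char 1 ('p'=41): chars_in_quartet=2 acc=0x2A9 bytes_emitted=0
After char 2 ('1'=53): chars_in_quartet=3 acc=0xAA75 bytes_emitted=0
After char 3 ('K'=10): chars_in_quartet=4 acc=0x2A9D4A -> emit 2A 9D 4A, reset; bytes_emitted=3
After char 4 ('3'=55): chars_in_quartet=1 acc=0x37 bytes_emitted=3
After char 5 ('s'=44): chars_in_quartet=2 acc=0xDEC bytes_emitted=3
After char 6 ('M'=12): chars_in_quartet=3 acc=0x37B0C bytes_emitted=3
After char 7 ('z'=51): chars_in_quartet=4 acc=0xDEC333 -> emit DE C3 33, reset; bytes_emitted=6
After char 8 ('X'=23): chars_in_quartet=1 acc=0x17 bytes_emitted=6
After char 9 ('4'=56): chars_in_quartet=2 acc=0x5F8 bytes_emitted=6
After char 10 ('M'=12): chars_in_quartet=3 acc=0x17E0C bytes_emitted=6
Padding '=': partial quartet acc=0x17E0C -> emit 5F 83; bytes_emitted=8

Answer: 2A 9D 4A DE C3 33 5F 83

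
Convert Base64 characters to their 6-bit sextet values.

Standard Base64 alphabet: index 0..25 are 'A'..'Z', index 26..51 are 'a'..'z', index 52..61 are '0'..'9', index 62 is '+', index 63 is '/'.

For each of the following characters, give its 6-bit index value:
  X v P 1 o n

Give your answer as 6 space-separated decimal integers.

Answer: 23 47 15 53 40 39

Derivation:
'X': A..Z range, ord('X') − ord('A') = 23
'v': a..z range, 26 + ord('v') − ord('a') = 47
'P': A..Z range, ord('P') − ord('A') = 15
'1': 0..9 range, 52 + ord('1') − ord('0') = 53
'o': a..z range, 26 + ord('o') − ord('a') = 40
'n': a..z range, 26 + ord('n') − ord('a') = 39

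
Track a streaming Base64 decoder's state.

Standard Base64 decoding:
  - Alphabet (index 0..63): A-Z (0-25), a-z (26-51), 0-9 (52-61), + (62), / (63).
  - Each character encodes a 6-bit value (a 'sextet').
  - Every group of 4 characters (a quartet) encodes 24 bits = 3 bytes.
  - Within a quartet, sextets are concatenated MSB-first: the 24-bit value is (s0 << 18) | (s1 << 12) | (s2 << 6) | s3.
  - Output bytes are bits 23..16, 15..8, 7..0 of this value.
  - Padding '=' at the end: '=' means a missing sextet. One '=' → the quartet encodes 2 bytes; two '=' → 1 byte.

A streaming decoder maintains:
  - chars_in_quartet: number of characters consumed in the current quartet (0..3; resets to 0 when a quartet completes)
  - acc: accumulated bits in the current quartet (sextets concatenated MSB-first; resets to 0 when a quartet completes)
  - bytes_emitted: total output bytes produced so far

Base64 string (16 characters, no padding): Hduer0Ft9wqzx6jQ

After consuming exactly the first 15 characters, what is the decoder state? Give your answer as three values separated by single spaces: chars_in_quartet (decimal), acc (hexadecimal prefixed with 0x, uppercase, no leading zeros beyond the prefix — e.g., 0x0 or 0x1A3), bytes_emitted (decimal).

After char 0 ('H'=7): chars_in_quartet=1 acc=0x7 bytes_emitted=0
After char 1 ('d'=29): chars_in_quartet=2 acc=0x1DD bytes_emitted=0
After char 2 ('u'=46): chars_in_quartet=3 acc=0x776E bytes_emitted=0
After char 3 ('e'=30): chars_in_quartet=4 acc=0x1DDB9E -> emit 1D DB 9E, reset; bytes_emitted=3
After char 4 ('r'=43): chars_in_quartet=1 acc=0x2B bytes_emitted=3
After char 5 ('0'=52): chars_in_quartet=2 acc=0xAF4 bytes_emitted=3
After char 6 ('F'=5): chars_in_quartet=3 acc=0x2BD05 bytes_emitted=3
After char 7 ('t'=45): chars_in_quartet=4 acc=0xAF416D -> emit AF 41 6D, reset; bytes_emitted=6
After char 8 ('9'=61): chars_in_quartet=1 acc=0x3D bytes_emitted=6
After char 9 ('w'=48): chars_in_quartet=2 acc=0xF70 bytes_emitted=6
After char 10 ('q'=42): chars_in_quartet=3 acc=0x3DC2A bytes_emitted=6
After char 11 ('z'=51): chars_in_quartet=4 acc=0xF70AB3 -> emit F7 0A B3, reset; bytes_emitted=9
After char 12 ('x'=49): chars_in_quartet=1 acc=0x31 bytes_emitted=9
After char 13 ('6'=58): chars_in_quartet=2 acc=0xC7A bytes_emitted=9
After char 14 ('j'=35): chars_in_quartet=3 acc=0x31EA3 bytes_emitted=9

Answer: 3 0x31EA3 9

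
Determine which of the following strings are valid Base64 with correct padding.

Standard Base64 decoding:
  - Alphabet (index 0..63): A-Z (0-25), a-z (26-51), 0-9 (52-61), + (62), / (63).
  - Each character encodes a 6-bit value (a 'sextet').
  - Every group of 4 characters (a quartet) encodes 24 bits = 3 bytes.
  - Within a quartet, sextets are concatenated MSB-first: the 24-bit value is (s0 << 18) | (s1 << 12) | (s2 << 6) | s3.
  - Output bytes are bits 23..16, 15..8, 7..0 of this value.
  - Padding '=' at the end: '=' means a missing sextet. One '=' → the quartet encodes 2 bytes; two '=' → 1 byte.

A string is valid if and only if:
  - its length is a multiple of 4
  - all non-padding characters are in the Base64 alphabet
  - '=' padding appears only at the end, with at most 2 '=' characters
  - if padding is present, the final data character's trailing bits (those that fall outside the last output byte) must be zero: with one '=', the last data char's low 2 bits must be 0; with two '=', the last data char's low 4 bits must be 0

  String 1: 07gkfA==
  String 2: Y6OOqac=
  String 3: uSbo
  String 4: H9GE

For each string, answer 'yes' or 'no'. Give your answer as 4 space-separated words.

String 1: '07gkfA==' → valid
String 2: 'Y6OOqac=' → valid
String 3: 'uSbo' → valid
String 4: 'H9GE' → valid

Answer: yes yes yes yes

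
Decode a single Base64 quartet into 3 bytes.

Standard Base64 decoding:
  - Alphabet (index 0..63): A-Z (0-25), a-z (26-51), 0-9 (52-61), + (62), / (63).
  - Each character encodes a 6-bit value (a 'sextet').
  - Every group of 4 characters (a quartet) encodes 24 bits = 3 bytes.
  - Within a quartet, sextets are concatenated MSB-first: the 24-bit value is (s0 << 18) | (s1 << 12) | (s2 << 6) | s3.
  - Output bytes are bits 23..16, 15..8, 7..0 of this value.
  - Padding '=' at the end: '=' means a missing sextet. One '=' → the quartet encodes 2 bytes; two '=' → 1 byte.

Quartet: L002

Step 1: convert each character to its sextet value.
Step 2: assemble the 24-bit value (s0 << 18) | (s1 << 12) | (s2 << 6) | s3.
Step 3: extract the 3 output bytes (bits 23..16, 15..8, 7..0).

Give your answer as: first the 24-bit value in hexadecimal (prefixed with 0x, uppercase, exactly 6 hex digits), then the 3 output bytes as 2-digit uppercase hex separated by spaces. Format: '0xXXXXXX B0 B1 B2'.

Answer: 0x2F4D36 2F 4D 36

Derivation:
Sextets: L=11, 0=52, 0=52, 2=54
24-bit: (11<<18) | (52<<12) | (52<<6) | 54
      = 0x2C0000 | 0x034000 | 0x000D00 | 0x000036
      = 0x2F4D36
Bytes: (v>>16)&0xFF=2F, (v>>8)&0xFF=4D, v&0xFF=36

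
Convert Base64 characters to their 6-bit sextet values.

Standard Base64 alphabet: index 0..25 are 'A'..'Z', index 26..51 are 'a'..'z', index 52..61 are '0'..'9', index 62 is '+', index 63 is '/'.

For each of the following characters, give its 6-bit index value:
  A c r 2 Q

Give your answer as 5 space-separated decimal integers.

'A': A..Z range, ord('A') − ord('A') = 0
'c': a..z range, 26 + ord('c') − ord('a') = 28
'r': a..z range, 26 + ord('r') − ord('a') = 43
'2': 0..9 range, 52 + ord('2') − ord('0') = 54
'Q': A..Z range, ord('Q') − ord('A') = 16

Answer: 0 28 43 54 16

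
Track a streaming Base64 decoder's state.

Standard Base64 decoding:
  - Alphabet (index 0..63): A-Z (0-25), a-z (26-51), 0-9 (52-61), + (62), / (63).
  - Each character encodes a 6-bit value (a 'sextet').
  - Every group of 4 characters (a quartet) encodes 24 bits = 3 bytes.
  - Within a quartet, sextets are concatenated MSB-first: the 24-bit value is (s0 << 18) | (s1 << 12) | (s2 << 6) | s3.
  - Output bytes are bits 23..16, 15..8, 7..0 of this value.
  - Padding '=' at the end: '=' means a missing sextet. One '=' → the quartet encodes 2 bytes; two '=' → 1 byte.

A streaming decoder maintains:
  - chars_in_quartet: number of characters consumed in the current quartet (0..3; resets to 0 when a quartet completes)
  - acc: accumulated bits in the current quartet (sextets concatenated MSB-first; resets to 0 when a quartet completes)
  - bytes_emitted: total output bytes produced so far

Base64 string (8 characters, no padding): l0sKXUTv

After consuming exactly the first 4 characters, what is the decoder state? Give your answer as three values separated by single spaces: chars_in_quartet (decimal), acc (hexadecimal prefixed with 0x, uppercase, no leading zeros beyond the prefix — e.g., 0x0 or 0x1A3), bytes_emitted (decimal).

After char 0 ('l'=37): chars_in_quartet=1 acc=0x25 bytes_emitted=0
After char 1 ('0'=52): chars_in_quartet=2 acc=0x974 bytes_emitted=0
After char 2 ('s'=44): chars_in_quartet=3 acc=0x25D2C bytes_emitted=0
After char 3 ('K'=10): chars_in_quartet=4 acc=0x974B0A -> emit 97 4B 0A, reset; bytes_emitted=3

Answer: 0 0x0 3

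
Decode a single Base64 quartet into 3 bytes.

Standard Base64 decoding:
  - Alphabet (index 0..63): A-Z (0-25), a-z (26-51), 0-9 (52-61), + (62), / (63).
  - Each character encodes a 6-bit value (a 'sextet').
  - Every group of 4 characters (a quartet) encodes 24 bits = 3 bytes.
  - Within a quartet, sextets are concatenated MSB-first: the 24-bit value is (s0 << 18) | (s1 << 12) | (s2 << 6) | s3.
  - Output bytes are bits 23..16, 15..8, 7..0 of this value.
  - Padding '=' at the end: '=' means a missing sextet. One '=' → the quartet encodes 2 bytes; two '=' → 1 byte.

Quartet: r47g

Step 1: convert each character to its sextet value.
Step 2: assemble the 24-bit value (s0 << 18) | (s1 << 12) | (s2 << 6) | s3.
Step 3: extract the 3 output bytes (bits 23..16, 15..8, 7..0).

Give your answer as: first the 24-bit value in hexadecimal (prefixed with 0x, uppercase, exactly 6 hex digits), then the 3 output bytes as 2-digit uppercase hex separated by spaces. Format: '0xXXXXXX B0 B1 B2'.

Sextets: r=43, 4=56, 7=59, g=32
24-bit: (43<<18) | (56<<12) | (59<<6) | 32
      = 0xAC0000 | 0x038000 | 0x000EC0 | 0x000020
      = 0xAF8EE0
Bytes: (v>>16)&0xFF=AF, (v>>8)&0xFF=8E, v&0xFF=E0

Answer: 0xAF8EE0 AF 8E E0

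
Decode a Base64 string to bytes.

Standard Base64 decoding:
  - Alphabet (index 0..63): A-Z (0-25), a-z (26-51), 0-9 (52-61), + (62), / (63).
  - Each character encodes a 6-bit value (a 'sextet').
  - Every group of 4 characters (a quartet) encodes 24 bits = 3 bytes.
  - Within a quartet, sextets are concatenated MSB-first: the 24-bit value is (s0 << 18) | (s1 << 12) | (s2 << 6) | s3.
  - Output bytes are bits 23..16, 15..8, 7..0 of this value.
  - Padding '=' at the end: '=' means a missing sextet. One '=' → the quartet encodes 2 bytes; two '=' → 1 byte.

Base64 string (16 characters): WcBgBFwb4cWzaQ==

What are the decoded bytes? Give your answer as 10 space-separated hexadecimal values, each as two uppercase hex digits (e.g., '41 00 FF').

After char 0 ('W'=22): chars_in_quartet=1 acc=0x16 bytes_emitted=0
After char 1 ('c'=28): chars_in_quartet=2 acc=0x59C bytes_emitted=0
After char 2 ('B'=1): chars_in_quartet=3 acc=0x16701 bytes_emitted=0
After char 3 ('g'=32): chars_in_quartet=4 acc=0x59C060 -> emit 59 C0 60, reset; bytes_emitted=3
After char 4 ('B'=1): chars_in_quartet=1 acc=0x1 bytes_emitted=3
After char 5 ('F'=5): chars_in_quartet=2 acc=0x45 bytes_emitted=3
After char 6 ('w'=48): chars_in_quartet=3 acc=0x1170 bytes_emitted=3
After char 7 ('b'=27): chars_in_quartet=4 acc=0x45C1B -> emit 04 5C 1B, reset; bytes_emitted=6
After char 8 ('4'=56): chars_in_quartet=1 acc=0x38 bytes_emitted=6
After char 9 ('c'=28): chars_in_quartet=2 acc=0xE1C bytes_emitted=6
After char 10 ('W'=22): chars_in_quartet=3 acc=0x38716 bytes_emitted=6
After char 11 ('z'=51): chars_in_quartet=4 acc=0xE1C5B3 -> emit E1 C5 B3, reset; bytes_emitted=9
After char 12 ('a'=26): chars_in_quartet=1 acc=0x1A bytes_emitted=9
After char 13 ('Q'=16): chars_in_quartet=2 acc=0x690 bytes_emitted=9
Padding '==': partial quartet acc=0x690 -> emit 69; bytes_emitted=10

Answer: 59 C0 60 04 5C 1B E1 C5 B3 69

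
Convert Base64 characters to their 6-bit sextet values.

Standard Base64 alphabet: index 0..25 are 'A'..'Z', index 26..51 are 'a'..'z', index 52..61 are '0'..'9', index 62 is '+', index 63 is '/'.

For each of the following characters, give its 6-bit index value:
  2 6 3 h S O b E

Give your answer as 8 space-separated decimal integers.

'2': 0..9 range, 52 + ord('2') − ord('0') = 54
'6': 0..9 range, 52 + ord('6') − ord('0') = 58
'3': 0..9 range, 52 + ord('3') − ord('0') = 55
'h': a..z range, 26 + ord('h') − ord('a') = 33
'S': A..Z range, ord('S') − ord('A') = 18
'O': A..Z range, ord('O') − ord('A') = 14
'b': a..z range, 26 + ord('b') − ord('a') = 27
'E': A..Z range, ord('E') − ord('A') = 4

Answer: 54 58 55 33 18 14 27 4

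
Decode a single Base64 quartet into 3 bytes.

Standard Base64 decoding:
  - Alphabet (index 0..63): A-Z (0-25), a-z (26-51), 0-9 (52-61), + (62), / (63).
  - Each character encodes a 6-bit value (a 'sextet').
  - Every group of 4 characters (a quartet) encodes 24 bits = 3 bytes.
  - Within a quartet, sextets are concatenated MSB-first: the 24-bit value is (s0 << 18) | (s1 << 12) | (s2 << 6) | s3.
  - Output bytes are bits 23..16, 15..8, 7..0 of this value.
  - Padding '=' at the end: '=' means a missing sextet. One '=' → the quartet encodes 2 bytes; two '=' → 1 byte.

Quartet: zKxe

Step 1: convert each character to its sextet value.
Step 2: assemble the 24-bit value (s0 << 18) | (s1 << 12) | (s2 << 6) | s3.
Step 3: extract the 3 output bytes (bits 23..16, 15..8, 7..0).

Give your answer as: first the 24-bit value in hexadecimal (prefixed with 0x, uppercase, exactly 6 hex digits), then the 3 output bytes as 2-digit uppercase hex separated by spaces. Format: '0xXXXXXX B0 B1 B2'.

Sextets: z=51, K=10, x=49, e=30
24-bit: (51<<18) | (10<<12) | (49<<6) | 30
      = 0xCC0000 | 0x00A000 | 0x000C40 | 0x00001E
      = 0xCCAC5E
Bytes: (v>>16)&0xFF=CC, (v>>8)&0xFF=AC, v&0xFF=5E

Answer: 0xCCAC5E CC AC 5E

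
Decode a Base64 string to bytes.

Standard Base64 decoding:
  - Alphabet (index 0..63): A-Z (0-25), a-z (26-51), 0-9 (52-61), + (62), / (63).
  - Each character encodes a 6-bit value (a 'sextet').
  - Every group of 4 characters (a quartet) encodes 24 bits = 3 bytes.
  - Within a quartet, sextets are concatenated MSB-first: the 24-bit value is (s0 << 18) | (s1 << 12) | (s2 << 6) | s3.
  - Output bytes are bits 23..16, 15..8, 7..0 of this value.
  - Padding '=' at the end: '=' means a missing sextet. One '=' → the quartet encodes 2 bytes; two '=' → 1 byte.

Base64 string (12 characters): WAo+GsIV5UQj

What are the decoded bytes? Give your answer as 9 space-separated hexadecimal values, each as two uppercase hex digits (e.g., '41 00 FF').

After char 0 ('W'=22): chars_in_quartet=1 acc=0x16 bytes_emitted=0
After char 1 ('A'=0): chars_in_quartet=2 acc=0x580 bytes_emitted=0
After char 2 ('o'=40): chars_in_quartet=3 acc=0x16028 bytes_emitted=0
After char 3 ('+'=62): chars_in_quartet=4 acc=0x580A3E -> emit 58 0A 3E, reset; bytes_emitted=3
After char 4 ('G'=6): chars_in_quartet=1 acc=0x6 bytes_emitted=3
After char 5 ('s'=44): chars_in_quartet=2 acc=0x1AC bytes_emitted=3
After char 6 ('I'=8): chars_in_quartet=3 acc=0x6B08 bytes_emitted=3
After char 7 ('V'=21): chars_in_quartet=4 acc=0x1AC215 -> emit 1A C2 15, reset; bytes_emitted=6
After char 8 ('5'=57): chars_in_quartet=1 acc=0x39 bytes_emitted=6
After char 9 ('U'=20): chars_in_quartet=2 acc=0xE54 bytes_emitted=6
After char 10 ('Q'=16): chars_in_quartet=3 acc=0x39510 bytes_emitted=6
After char 11 ('j'=35): chars_in_quartet=4 acc=0xE54423 -> emit E5 44 23, reset; bytes_emitted=9

Answer: 58 0A 3E 1A C2 15 E5 44 23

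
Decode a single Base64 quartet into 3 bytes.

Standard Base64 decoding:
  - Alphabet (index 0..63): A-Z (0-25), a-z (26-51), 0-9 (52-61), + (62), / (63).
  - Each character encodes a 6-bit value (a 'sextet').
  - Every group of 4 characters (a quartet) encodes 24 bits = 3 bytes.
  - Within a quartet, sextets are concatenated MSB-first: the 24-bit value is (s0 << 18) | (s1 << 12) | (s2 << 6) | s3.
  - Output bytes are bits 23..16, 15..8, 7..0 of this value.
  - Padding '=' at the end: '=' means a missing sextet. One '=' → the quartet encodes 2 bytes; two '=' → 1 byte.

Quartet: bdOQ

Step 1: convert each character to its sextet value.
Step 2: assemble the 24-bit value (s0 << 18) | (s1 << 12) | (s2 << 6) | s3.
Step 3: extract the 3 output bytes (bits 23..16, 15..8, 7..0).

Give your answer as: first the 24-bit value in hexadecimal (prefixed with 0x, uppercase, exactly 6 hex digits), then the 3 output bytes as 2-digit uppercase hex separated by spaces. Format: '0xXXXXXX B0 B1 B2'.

Answer: 0x6DD390 6D D3 90

Derivation:
Sextets: b=27, d=29, O=14, Q=16
24-bit: (27<<18) | (29<<12) | (14<<6) | 16
      = 0x6C0000 | 0x01D000 | 0x000380 | 0x000010
      = 0x6DD390
Bytes: (v>>16)&0xFF=6D, (v>>8)&0xFF=D3, v&0xFF=90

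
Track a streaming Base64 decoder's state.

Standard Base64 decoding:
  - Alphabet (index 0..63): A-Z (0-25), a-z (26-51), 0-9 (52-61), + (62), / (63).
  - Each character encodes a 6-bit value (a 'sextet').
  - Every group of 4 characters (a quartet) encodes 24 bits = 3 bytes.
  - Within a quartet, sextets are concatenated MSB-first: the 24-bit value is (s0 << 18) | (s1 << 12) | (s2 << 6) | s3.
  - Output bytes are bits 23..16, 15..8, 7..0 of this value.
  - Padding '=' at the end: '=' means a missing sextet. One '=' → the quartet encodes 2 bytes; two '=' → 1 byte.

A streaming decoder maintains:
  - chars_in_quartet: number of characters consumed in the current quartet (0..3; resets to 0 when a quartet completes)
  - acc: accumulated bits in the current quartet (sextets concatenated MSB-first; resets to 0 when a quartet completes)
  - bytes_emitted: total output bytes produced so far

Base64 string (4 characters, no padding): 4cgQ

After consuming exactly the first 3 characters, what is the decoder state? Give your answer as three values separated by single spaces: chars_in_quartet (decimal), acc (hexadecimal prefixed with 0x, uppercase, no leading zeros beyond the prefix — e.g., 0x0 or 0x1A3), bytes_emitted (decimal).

After char 0 ('4'=56): chars_in_quartet=1 acc=0x38 bytes_emitted=0
After char 1 ('c'=28): chars_in_quartet=2 acc=0xE1C bytes_emitted=0
After char 2 ('g'=32): chars_in_quartet=3 acc=0x38720 bytes_emitted=0

Answer: 3 0x38720 0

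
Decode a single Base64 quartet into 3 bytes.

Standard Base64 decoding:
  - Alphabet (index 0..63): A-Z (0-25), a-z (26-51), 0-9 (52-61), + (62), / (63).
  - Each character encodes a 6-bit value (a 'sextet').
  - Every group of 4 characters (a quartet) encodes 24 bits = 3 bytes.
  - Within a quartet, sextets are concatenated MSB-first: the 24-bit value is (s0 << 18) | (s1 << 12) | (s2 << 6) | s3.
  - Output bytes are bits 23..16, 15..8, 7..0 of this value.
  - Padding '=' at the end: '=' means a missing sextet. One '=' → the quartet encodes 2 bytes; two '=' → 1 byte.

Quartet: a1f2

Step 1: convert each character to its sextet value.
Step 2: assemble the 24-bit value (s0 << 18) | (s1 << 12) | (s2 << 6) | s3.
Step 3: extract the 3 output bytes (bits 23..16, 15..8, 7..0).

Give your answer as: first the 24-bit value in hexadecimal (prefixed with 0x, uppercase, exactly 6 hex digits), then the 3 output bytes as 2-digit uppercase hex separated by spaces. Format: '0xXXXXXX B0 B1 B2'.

Answer: 0x6B57F6 6B 57 F6

Derivation:
Sextets: a=26, 1=53, f=31, 2=54
24-bit: (26<<18) | (53<<12) | (31<<6) | 54
      = 0x680000 | 0x035000 | 0x0007C0 | 0x000036
      = 0x6B57F6
Bytes: (v>>16)&0xFF=6B, (v>>8)&0xFF=57, v&0xFF=F6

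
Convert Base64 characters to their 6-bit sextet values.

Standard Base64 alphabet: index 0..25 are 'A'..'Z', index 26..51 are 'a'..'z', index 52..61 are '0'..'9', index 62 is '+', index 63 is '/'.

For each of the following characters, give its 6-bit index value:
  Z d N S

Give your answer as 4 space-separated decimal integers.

Answer: 25 29 13 18

Derivation:
'Z': A..Z range, ord('Z') − ord('A') = 25
'd': a..z range, 26 + ord('d') − ord('a') = 29
'N': A..Z range, ord('N') − ord('A') = 13
'S': A..Z range, ord('S') − ord('A') = 18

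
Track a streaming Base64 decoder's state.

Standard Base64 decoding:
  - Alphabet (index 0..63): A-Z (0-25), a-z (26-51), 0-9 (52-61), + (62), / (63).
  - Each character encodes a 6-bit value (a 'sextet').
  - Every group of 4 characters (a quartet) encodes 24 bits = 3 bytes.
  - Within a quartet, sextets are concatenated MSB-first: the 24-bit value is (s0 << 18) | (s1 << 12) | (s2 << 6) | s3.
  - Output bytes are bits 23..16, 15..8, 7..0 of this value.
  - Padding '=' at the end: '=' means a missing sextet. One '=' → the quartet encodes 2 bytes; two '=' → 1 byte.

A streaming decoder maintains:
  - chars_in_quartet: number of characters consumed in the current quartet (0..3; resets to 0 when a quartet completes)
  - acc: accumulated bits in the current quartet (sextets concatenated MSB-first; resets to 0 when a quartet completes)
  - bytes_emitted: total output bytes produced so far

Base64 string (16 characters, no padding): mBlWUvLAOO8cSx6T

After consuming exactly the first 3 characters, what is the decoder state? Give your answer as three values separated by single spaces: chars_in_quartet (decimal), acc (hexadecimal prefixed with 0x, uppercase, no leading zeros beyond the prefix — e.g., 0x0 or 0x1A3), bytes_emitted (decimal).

After char 0 ('m'=38): chars_in_quartet=1 acc=0x26 bytes_emitted=0
After char 1 ('B'=1): chars_in_quartet=2 acc=0x981 bytes_emitted=0
After char 2 ('l'=37): chars_in_quartet=3 acc=0x26065 bytes_emitted=0

Answer: 3 0x26065 0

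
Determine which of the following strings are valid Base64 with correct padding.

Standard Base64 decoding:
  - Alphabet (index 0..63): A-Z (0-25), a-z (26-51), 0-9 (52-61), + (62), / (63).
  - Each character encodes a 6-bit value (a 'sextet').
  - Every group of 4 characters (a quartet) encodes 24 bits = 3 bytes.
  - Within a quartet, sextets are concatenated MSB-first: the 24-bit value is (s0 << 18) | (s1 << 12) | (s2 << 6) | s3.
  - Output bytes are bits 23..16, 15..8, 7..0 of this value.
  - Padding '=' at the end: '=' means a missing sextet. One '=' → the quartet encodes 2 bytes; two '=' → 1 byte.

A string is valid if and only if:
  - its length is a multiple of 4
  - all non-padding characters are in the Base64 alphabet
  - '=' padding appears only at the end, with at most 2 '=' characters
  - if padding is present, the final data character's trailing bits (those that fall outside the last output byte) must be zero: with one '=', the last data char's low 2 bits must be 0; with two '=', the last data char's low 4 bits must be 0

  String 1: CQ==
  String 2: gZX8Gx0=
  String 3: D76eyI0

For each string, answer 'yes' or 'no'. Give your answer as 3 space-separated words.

Answer: yes yes no

Derivation:
String 1: 'CQ==' → valid
String 2: 'gZX8Gx0=' → valid
String 3: 'D76eyI0' → invalid (len=7 not mult of 4)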